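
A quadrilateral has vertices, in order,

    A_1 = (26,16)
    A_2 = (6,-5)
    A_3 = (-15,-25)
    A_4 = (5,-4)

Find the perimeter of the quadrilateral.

116

|A_1A_2| = √((-20)² + (-21)²) = √841 = 29
|A_2A_3| = √((-21)² + (-20)²) = √841 = 29
|A_3A_4| = √((20)² + (21)²) = √841 = 29
|A_4A_1| = √((21)² + (20)²) = √841 = 29
Perimeter = 29 + 29 + 29 + 29 = 116.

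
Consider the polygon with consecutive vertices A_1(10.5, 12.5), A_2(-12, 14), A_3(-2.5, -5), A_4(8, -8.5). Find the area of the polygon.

Apply the shoelace (surveyor's) formula: 2A = Σ (x_i·y_{i+1} − x_{i+1}·y_i), indices taken mod 4.
Σ = (297) + (95) + (61.25) + (189.25) = 642.5
Area = |Σ|/2 = 321.25.

321.25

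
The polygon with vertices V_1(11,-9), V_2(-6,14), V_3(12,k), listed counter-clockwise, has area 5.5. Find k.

Write out the shoelace sum; only the two edges meeting at V_3 involve k:
2·Area = [((-6)·k − 12·14) + (12·(-9) − 11·k)] + 100
       = -17·k + -176 = 11
⇒ k = -11.

-11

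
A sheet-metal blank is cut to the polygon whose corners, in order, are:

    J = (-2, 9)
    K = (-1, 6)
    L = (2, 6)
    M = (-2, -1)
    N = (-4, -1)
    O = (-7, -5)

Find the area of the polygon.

36.5

Apply Gauss's area formula: 2A = Σ (x_i·y_{i+1} − x_{i+1}·y_i), indices taken mod 6.
J→K: (-2)(6) − (-1)(9) = -3
K→L: (-1)(6) − (2)(6) = -18
L→M: (2)(-1) − (-2)(6) = 10
M→N: (-2)(-1) − (-4)(-1) = -2
N→O: (-4)(-5) − (-7)(-1) = 13
O→J: (-7)(9) − (-2)(-5) = -73
Σ = -73
Area = |Σ|/2 = 36.5.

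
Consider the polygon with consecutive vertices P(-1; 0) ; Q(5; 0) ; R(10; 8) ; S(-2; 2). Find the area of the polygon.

39

Apply the shoelace (surveyor's) formula: 2A = Σ (x_i·y_{i+1} − x_{i+1}·y_i), indices taken mod 4.
Cross-terms: 0, 40, 36, 2  ⇒  Σ = 78
Area = |Σ|/2 = 39.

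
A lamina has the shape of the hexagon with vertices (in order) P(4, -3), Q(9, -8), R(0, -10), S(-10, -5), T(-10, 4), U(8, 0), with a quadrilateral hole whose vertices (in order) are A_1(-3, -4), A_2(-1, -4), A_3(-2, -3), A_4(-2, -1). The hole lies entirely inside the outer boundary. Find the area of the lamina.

Outer boundary:
Apply Gauss's area formula: 2A = Σ (x_i·y_{i+1} − x_{i+1}·y_i), indices taken mod 6.
Σ = (-5) + (-90) + (-100) + (-90) + (-32) + (-24) = -341
Area = |Σ|/2 = 170.5.
Hole:
Apply the surveyor's formula: 2A = Σ (x_i·y_{i+1} − x_{i+1}·y_i), indices taken mod 4.
Σ = (8) + (-5) + (-4) + (5) = 4
Area = |Σ|/2 = 2.
Net area = 170.5 − 2 = 168.5.

168.5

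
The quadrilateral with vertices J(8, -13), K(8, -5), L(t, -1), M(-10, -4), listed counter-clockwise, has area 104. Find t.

0

The doubled signed area Σ (x_i y_{i+1} − x_{i+1} y_i) is linear in t.
With t=0 it equals 208; the coefficient of t is 1 (from the two edges through L).
So 1·t + 208 = 2·104 = 208 ⇒ t = 0.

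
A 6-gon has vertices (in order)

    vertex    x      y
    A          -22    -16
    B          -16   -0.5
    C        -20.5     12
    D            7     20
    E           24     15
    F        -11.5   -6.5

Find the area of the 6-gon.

629.375

Σ = (-245) + (-202.25) + (-494) + (-375) + (16.5) + (41) = -1258.75
Area = |Σ|/2 = 629.375.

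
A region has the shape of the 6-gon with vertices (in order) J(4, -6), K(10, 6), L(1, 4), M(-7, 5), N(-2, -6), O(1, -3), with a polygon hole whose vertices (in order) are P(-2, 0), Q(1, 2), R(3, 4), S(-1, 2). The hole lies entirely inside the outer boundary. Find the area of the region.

Outer boundary:
Apply the shoelace formula: 2A = Σ (x_i·y_{i+1} − x_{i+1}·y_i), indices taken mod 6.
Cross-terms: 84, 34, 33, 52, 12, 6  ⇒  Σ = 221
Area = |Σ|/2 = 110.5.
Hole:
Apply Gauss's area formula: 2A = Σ (x_i·y_{i+1} − x_{i+1}·y_i), indices taken mod 4.
Σ = (-4) + (-2) + (10) + (4) = 8
Area = |Σ|/2 = 4.
Net area = 110.5 − 4 = 106.5.

106.5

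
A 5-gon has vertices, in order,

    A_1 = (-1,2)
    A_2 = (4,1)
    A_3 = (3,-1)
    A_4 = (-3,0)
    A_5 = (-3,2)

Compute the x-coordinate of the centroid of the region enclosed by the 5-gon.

8/29

Apply the shoelace (surveyor's) formula. First the cross-terms c_i = x_i·y_{i+1} − x_{i+1}·y_i:
  -9, -7, -3, -6, -4  ⇒  2A = -29, A = -14.5.
Then Σ (x_i + x_{i+1})·c_i = -24, so x̄ = -24 / (6·(-14.5)) = 8/29.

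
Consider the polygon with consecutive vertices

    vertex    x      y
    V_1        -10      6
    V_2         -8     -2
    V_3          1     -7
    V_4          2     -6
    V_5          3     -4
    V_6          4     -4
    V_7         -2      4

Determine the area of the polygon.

92

Apply the shoelace (surveyor's) formula: 2A = Σ (x_i·y_{i+1} − x_{i+1}·y_i), indices taken mod 7.
Σ = (68) + (58) + (8) + (10) + (4) + (8) + (28) = 184
Area = |Σ|/2 = 92.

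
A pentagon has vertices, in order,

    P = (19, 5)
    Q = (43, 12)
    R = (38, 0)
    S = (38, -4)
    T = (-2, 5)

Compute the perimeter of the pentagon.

104

|PQ| = √((24)² + (7)²) = √625 = 25
|QR| = √((-5)² + (-12)²) = √169 = 13
|RS| = √((0)² + (-4)²) = √16 = 4
|ST| = √((-40)² + (9)²) = √1681 = 41
|TP| = √((21)² + (0)²) = √441 = 21
Perimeter = 25 + 13 + 4 + 41 + 21 = 104.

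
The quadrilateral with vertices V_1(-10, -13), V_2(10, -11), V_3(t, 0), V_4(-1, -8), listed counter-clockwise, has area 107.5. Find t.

14

The doubled signed area Σ (x_i y_{i+1} − x_{i+1} y_i) is linear in t.
With t=0 it equals 173; the coefficient of t is 3 (from the two edges through V_3).
So 3·t + 173 = 2·107.5 = 215 ⇒ t = 14.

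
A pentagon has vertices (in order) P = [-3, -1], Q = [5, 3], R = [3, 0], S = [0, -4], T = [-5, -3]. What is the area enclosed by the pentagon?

Apply Gauss's area formula: 2A = Σ (x_i·y_{i+1} − x_{i+1}·y_i), indices taken mod 5.
Σ = (-4) + (-9) + (-12) + (-20) + (-4) = -49
Area = |Σ|/2 = 24.5.

24.5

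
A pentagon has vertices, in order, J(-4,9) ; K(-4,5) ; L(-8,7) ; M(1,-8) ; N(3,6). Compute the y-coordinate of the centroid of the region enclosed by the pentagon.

Apply Gauss's area formula. First the cross-terms c_i = x_i·y_{i+1} − x_{i+1}·y_i:
  16, 12, 57, 30, 51  ⇒  2A = 166, A = 83.
Then Σ (y_i + y_{i+1})·c_i = 1016, so ȳ = 1016 / (6·83) = 508/249.

508/249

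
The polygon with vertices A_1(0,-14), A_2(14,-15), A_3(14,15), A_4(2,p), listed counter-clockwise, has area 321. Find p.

6

The doubled signed area Σ (x_i y_{i+1} − x_{i+1} y_i) is linear in p.
With p=0 it equals 558; the coefficient of p is 14 (from the two edges through A_4).
So 14·p + 558 = 2·321 = 642 ⇒ p = 6.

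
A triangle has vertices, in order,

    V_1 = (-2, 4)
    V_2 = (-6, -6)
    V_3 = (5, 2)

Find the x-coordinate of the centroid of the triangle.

-1

Apply the shoelace (surveyor's) formula. First the cross-terms c_i = x_i·y_{i+1} − x_{i+1}·y_i:
  36, 18, 24  ⇒  2A = 78, A = 39.
Then Σ (x_i + x_{i+1})·c_i = -234, so x̄ = -234 / (6·39) = -1.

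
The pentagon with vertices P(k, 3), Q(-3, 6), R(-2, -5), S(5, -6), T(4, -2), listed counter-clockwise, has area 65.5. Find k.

4

The doubled signed area Σ (x_i y_{i+1} − x_{i+1} y_i) is linear in k.
With k=0 it equals 99; the coefficient of k is 8 (from the two edges through P).
So 8·k + 99 = 2·65.5 = 131 ⇒ k = 4.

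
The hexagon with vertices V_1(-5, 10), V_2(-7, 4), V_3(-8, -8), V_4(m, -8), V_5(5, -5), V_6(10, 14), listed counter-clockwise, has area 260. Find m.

The doubled signed area Σ (x_i y_{i+1} − x_{i+1} y_i) is linear in m.
With m=0 it equals 532; the coefficient of m is 3 (from the two edges through V_4).
So 3·m + 532 = 2·260 = 520 ⇒ m = -4.

-4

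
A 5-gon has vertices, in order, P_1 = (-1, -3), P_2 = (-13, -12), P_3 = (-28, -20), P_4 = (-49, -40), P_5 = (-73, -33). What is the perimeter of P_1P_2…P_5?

164

|P_1P_2| = √((-12)² + (-9)²) = √225 = 15
|P_2P_3| = √((-15)² + (-8)²) = √289 = 17
|P_3P_4| = √((-21)² + (-20)²) = √841 = 29
|P_4P_5| = √((-24)² + (7)²) = √625 = 25
|P_5P_1| = √((72)² + (30)²) = √6084 = 78
Perimeter = 15 + 17 + 29 + 25 + 78 = 164.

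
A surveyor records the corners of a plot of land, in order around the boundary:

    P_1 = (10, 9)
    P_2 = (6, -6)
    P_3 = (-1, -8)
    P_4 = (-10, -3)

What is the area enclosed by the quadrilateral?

P_1→P_2: (10)(-6) − (6)(9) = -114
P_2→P_3: (6)(-8) − (-1)(-6) = -54
P_3→P_4: (-1)(-3) − (-10)(-8) = -77
P_4→P_1: (-10)(9) − (10)(-3) = -60
Σ = -305
Area = |Σ|/2 = 152.5.

152.5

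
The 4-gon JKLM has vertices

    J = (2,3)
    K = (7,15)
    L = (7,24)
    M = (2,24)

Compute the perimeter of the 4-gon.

48

|JK| = √((5)² + (12)²) = √169 = 13
|KL| = √((0)² + (9)²) = √81 = 9
|LM| = √((-5)² + (0)²) = √25 = 5
|MJ| = √((0)² + (-21)²) = √441 = 21
Perimeter = 13 + 9 + 5 + 21 = 48.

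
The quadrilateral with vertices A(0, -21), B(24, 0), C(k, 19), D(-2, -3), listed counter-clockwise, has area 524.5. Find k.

The doubled signed area Σ (x_i y_{i+1} − x_{i+1} y_i) is linear in k.
With k=0 it equals 1040; the coefficient of k is -3 (from the two edges through C).
So -3·k + 1040 = 2·524.5 = 1049 ⇒ k = -3.

-3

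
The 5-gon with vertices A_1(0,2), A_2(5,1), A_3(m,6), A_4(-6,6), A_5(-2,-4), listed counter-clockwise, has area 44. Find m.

0

Write out the shoelace sum; only the two edges meeting at A_3 involve m:
2·Area = [(5·6 − m·1) + (m·6 − (-6)·6)] + 22
       = 5·m + 88 = 88
⇒ m = 0.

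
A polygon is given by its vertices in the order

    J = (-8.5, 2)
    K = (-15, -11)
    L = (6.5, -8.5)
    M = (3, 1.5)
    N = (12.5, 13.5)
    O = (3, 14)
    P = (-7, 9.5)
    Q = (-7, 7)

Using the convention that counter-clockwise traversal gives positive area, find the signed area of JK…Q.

Σ = (123.5) + (199) + (35.25) + (21.75) + (134.5) + (126.5) + (17.5) + (45.5) = 703.5
Signed area = Σ/2 = 351.75 (positive ⇒ counter-clockwise traversal).

351.75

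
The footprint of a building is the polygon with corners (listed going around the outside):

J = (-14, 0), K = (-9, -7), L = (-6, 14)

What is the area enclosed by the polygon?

63

Cross-terms: 98, -168, 196  ⇒  Σ = 126
Area = |Σ|/2 = 63.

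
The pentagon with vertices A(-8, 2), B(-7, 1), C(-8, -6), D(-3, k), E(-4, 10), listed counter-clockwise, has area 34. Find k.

Write out the shoelace sum; only the two edges meeting at D involve k:
2·Area = [((-8)·k − (-3)·(-6)) + ((-3)·10 − (-4)·k)] + 128
       = -4·k + 80 = 68
⇒ k = 3.

3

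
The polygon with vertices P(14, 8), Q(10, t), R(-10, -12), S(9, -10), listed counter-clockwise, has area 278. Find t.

14

The doubled signed area Σ (x_i y_{i+1} − x_{i+1} y_i) is linear in t.
With t=0 it equals 220; the coefficient of t is 24 (from the two edges through Q).
So 24·t + 220 = 2·278 = 556 ⇒ t = 14.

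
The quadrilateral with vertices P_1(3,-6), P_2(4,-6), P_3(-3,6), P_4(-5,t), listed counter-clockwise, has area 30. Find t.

2

Write out the shoelace sum; only the two edges meeting at P_4 involve t:
2·Area = [((-3)·t − (-5)·6) + ((-5)·(-6) − 3·t)] + 12
       = -6·t + 72 = 60
⇒ t = 2.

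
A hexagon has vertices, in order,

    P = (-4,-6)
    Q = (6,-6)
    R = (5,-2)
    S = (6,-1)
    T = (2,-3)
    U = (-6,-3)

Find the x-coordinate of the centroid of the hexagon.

41/69

Apply the surveyor's formula. First the cross-terms c_i = x_i·y_{i+1} − x_{i+1}·y_i:
  60, 18, 7, -16, -24, 24  ⇒  2A = 69, A = 34.5.
Then Σ (x_i + x_{i+1})·c_i = 123, so x̄ = 123 / (6·34.5) = 41/69.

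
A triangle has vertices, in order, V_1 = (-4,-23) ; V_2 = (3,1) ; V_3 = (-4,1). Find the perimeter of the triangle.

|V_1V_2| = √((7)² + (24)²) = √625 = 25
|V_2V_3| = √((-7)² + (0)²) = √49 = 7
|V_3V_1| = √((0)² + (-24)²) = √576 = 24
Perimeter = 25 + 7 + 24 = 56.

56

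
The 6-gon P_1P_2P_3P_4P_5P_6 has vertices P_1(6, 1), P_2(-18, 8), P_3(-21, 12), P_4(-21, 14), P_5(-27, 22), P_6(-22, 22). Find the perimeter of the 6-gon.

|P_1P_2| = √((-24)² + (7)²) = √625 = 25
|P_2P_3| = √((-3)² + (4)²) = √25 = 5
|P_3P_4| = √((0)² + (2)²) = √4 = 2
|P_4P_5| = √((-6)² + (8)²) = √100 = 10
|P_5P_6| = √((5)² + (0)²) = √25 = 5
|P_6P_1| = √((28)² + (-21)²) = √1225 = 35
Perimeter = 25 + 5 + 2 + 10 + 5 + 35 = 82.

82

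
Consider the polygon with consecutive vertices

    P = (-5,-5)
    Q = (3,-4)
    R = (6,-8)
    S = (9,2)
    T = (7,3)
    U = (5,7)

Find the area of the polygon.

Apply the shoelace (surveyor's) formula: 2A = Σ (x_i·y_{i+1} − x_{i+1}·y_i), indices taken mod 6.
Σ = (35) + (0) + (84) + (13) + (34) + (10) = 176
Area = |Σ|/2 = 88.

88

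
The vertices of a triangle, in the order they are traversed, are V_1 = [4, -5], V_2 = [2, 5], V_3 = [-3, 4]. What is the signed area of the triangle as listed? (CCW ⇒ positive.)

Apply Gauss's area formula: 2A = Σ (x_i·y_{i+1} − x_{i+1}·y_i), indices taken mod 3.
Σ = (30) + (23) + (-1) = 52
Signed area = Σ/2 = 26 (positive ⇒ counter-clockwise traversal).

26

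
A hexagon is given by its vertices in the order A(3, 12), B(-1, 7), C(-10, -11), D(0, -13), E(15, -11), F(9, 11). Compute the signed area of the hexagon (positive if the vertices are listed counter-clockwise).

389

Apply the surveyor's formula: 2A = Σ (x_i·y_{i+1} − x_{i+1}·y_i), indices taken mod 6.
Cross-terms: 33, 81, 130, 195, 264, 75  ⇒  Σ = 778
Signed area = Σ/2 = 389 (positive ⇒ counter-clockwise traversal).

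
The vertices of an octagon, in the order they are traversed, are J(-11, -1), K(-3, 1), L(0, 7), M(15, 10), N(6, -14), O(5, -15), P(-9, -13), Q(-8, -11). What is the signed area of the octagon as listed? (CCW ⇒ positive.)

Apply the shoelace formula: 2A = Σ (x_i·y_{i+1} − x_{i+1}·y_i), indices taken mod 8.
J→K: (-11)(1) − (-3)(-1) = -14
K→L: (-3)(7) − (0)(1) = -21
L→M: (0)(10) − (15)(7) = -105
M→N: (15)(-14) − (6)(10) = -270
N→O: (6)(-15) − (5)(-14) = -20
O→P: (5)(-13) − (-9)(-15) = -200
P→Q: (-9)(-11) − (-8)(-13) = -5
Q→J: (-8)(-1) − (-11)(-11) = -113
Σ = -748
Signed area = Σ/2 = -374 (negative ⇒ clockwise traversal).

-374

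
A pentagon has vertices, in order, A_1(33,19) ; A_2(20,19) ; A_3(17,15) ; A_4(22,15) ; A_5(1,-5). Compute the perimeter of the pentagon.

|A_1A_2| = √((-13)² + (0)²) = √169 = 13
|A_2A_3| = √((-3)² + (-4)²) = √25 = 5
|A_3A_4| = √((5)² + (0)²) = √25 = 5
|A_4A_5| = √((-21)² + (-20)²) = √841 = 29
|A_5A_1| = √((32)² + (24)²) = √1600 = 40
Perimeter = 13 + 5 + 5 + 29 + 40 = 92.

92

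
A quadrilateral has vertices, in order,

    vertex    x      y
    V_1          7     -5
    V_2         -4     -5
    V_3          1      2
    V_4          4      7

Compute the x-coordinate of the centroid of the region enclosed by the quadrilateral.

115/48

Apply the shoelace formula. First the cross-terms c_i = x_i·y_{i+1} − x_{i+1}·y_i:
  -55, -3, -1, -69  ⇒  2A = -128, A = -64.
Then Σ (x_i + x_{i+1})·c_i = -920, so x̄ = -920 / (6·(-64)) = 115/48.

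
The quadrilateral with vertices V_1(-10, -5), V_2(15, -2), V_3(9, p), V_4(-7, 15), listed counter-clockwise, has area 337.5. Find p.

The doubled signed area Σ (x_i y_{i+1} − x_{i+1} y_i) is linear in p.
With p=0 it equals 433; the coefficient of p is 22 (from the two edges through V_3).
So 22·p + 433 = 2·337.5 = 675 ⇒ p = 11.

11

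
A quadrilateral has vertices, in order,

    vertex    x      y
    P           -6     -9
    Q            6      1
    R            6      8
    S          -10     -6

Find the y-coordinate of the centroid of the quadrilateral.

Apply the shoelace formula. First the cross-terms c_i = x_i·y_{i+1} − x_{i+1}·y_i:
  48, 42, 44, 54  ⇒  2A = 188, A = 94.
Then Σ (y_i + y_{i+1})·c_i = -728, so ȳ = -728 / (6·94) = -182/141.

-182/141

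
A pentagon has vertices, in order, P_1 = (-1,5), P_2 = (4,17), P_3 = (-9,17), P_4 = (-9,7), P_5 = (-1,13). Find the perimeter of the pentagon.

54

|P_1P_2| = √((5)² + (12)²) = √169 = 13
|P_2P_3| = √((-13)² + (0)²) = √169 = 13
|P_3P_4| = √((0)² + (-10)²) = √100 = 10
|P_4P_5| = √((8)² + (6)²) = √100 = 10
|P_5P_1| = √((0)² + (-8)²) = √64 = 8
Perimeter = 13 + 13 + 10 + 10 + 8 = 54.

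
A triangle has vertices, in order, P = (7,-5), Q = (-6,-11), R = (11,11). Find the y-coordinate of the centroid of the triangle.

Apply the surveyor's formula. First the cross-terms c_i = x_i·y_{i+1} − x_{i+1}·y_i:
  -107, 55, -132  ⇒  2A = -184, A = -92.
Then Σ (y_i + y_{i+1})·c_i = 920, so ȳ = 920 / (6·(-92)) = -5/3.

-5/3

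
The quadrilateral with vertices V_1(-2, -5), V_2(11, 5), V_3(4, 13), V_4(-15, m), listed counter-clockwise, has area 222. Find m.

The doubled signed area Σ (x_i y_{i+1} − x_{i+1} y_i) is linear in m.
With m=0 it equals 438; the coefficient of m is 6 (from the two edges through V_4).
So 6·m + 438 = 2·222 = 444 ⇒ m = 1.

1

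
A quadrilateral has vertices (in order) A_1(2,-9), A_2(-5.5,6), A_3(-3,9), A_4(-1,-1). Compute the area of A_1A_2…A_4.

23

Apply the shoelace formula: 2A = Σ (x_i·y_{i+1} − x_{i+1}·y_i), indices taken mod 4.
Cross-terms: -37.5, -31.5, 12, 11  ⇒  Σ = -46
Area = |Σ|/2 = 23.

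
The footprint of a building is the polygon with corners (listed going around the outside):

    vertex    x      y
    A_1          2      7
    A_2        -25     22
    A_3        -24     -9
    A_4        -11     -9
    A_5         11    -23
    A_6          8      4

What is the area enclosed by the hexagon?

858.5

Apply the surveyor's formula: 2A = Σ (x_i·y_{i+1} − x_{i+1}·y_i), indices taken mod 6.
Cross-terms: 219, 753, 117, 352, 228, 48  ⇒  Σ = 1717
Area = |Σ|/2 = 858.5.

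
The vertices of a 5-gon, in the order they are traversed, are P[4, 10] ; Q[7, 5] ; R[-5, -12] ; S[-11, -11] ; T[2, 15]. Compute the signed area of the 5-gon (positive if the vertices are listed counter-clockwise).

-184.5

Apply the shoelace formula: 2A = Σ (x_i·y_{i+1} − x_{i+1}·y_i), indices taken mod 5.
P→Q: (4)(5) − (7)(10) = -50
Q→R: (7)(-12) − (-5)(5) = -59
R→S: (-5)(-11) − (-11)(-12) = -77
S→T: (-11)(15) − (2)(-11) = -143
T→P: (2)(10) − (4)(15) = -40
Σ = -369
Signed area = Σ/2 = -184.5 (negative ⇒ clockwise traversal).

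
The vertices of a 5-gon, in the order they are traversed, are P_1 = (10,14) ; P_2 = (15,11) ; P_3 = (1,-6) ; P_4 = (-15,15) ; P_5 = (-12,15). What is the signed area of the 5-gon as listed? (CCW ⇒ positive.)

Σ = (-100) + (-101) + (-75) + (-45) + (-318) = -639
Signed area = Σ/2 = -319.5 (negative ⇒ clockwise traversal).

-319.5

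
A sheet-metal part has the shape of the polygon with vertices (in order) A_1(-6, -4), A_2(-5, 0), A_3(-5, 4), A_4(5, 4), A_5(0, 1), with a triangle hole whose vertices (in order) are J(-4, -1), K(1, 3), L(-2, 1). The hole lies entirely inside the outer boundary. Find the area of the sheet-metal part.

33.5

Outer boundary:
Apply the shoelace formula: 2A = Σ (x_i·y_{i+1} − x_{i+1}·y_i), indices taken mod 5.
Σ = (-20) + (-20) + (-40) + (5) + (6) = -69
Area = |Σ|/2 = 34.5.
Hole:
Σ = (-11) + (7) + (6) = 2
Area = |Σ|/2 = 1.
Net area = 34.5 − 1 = 33.5.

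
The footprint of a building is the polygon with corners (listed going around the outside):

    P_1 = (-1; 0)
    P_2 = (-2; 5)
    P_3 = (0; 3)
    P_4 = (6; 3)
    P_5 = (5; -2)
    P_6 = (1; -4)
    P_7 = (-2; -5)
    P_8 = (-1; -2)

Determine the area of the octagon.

Cross-terms: -5, -6, -18, -27, -18, -13, -1, -2  ⇒  Σ = -90
Area = |Σ|/2 = 45.

45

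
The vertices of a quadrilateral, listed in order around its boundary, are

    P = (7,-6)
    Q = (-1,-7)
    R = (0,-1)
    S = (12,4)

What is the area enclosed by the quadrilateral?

71

Apply Gauss's area formula: 2A = Σ (x_i·y_{i+1} − x_{i+1}·y_i), indices taken mod 4.
P→Q: (7)(-7) − (-1)(-6) = -55
Q→R: (-1)(-1) − (0)(-7) = 1
R→S: (0)(4) − (12)(-1) = 12
S→P: (12)(-6) − (7)(4) = -100
Σ = -142
Area = |Σ|/2 = 71.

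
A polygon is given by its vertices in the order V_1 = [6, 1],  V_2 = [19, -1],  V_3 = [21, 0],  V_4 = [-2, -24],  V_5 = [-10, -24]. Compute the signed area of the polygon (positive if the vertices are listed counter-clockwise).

-283

Apply the shoelace (surveyor's) formula: 2A = Σ (x_i·y_{i+1} − x_{i+1}·y_i), indices taken mod 5.
Cross-terms: -25, 21, -504, -192, 134  ⇒  Σ = -566
Signed area = Σ/2 = -283 (negative ⇒ clockwise traversal).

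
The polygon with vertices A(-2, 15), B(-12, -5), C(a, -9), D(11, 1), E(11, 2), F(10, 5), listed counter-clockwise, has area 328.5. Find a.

The doubled signed area Σ (x_i y_{i+1} − x_{i+1} y_i) is linear in a.
With a=0 it equals 603; the coefficient of a is 6 (from the two edges through C).
So 6·a + 603 = 2·328.5 = 657 ⇒ a = 9.

9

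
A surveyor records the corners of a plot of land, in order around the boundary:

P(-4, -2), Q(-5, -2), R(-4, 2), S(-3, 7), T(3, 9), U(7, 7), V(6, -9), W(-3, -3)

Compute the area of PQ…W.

144

Apply the surveyor's formula: 2A = Σ (x_i·y_{i+1} − x_{i+1}·y_i), indices taken mod 8.
P→Q: (-4)(-2) − (-5)(-2) = -2
Q→R: (-5)(2) − (-4)(-2) = -18
R→S: (-4)(7) − (-3)(2) = -22
S→T: (-3)(9) − (3)(7) = -48
T→U: (3)(7) − (7)(9) = -42
U→V: (7)(-9) − (6)(7) = -105
V→W: (6)(-3) − (-3)(-9) = -45
W→P: (-3)(-2) − (-4)(-3) = -6
Σ = -288
Area = |Σ|/2 = 144.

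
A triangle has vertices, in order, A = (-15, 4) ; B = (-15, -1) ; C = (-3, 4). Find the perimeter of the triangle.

30

|AB| = √((0)² + (-5)²) = √25 = 5
|BC| = √((12)² + (5)²) = √169 = 13
|CA| = √((-12)² + (0)²) = √144 = 12
Perimeter = 5 + 13 + 12 = 30.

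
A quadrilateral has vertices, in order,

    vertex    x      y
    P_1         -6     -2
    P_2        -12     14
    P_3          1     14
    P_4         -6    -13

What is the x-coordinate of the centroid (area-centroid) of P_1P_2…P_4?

-487/95

Apply the shoelace formula. First the cross-terms c_i = x_i·y_{i+1} − x_{i+1}·y_i:
  -108, -182, 71, -66  ⇒  2A = -285, A = -142.5.
Then Σ (x_i + x_{i+1})·c_i = 4383, so x̄ = 4383 / (6·(-142.5)) = -487/95.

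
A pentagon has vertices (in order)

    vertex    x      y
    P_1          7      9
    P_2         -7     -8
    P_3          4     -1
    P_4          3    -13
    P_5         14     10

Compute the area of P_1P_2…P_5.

132.5

Apply the surveyor's formula: 2A = Σ (x_i·y_{i+1} − x_{i+1}·y_i), indices taken mod 5.
Σ = (7) + (39) + (-49) + (212) + (56) = 265
Area = |Σ|/2 = 132.5.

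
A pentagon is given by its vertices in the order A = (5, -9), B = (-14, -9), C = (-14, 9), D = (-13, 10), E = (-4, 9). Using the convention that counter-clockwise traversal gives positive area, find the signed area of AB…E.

Apply the shoelace (surveyor's) formula: 2A = Σ (x_i·y_{i+1} − x_{i+1}·y_i), indices taken mod 5.
Σ = (-171) + (-252) + (-23) + (-77) + (-9) = -532
Signed area = Σ/2 = -266 (negative ⇒ clockwise traversal).

-266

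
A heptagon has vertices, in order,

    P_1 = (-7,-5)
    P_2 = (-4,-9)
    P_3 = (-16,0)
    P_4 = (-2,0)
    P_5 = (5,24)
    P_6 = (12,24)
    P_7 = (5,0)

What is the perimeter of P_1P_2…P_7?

104

|P_1P_2| = √((3)² + (-4)²) = √25 = 5
|P_2P_3| = √((-12)² + (9)²) = √225 = 15
|P_3P_4| = √((14)² + (0)²) = √196 = 14
|P_4P_5| = √((7)² + (24)²) = √625 = 25
|P_5P_6| = √((7)² + (0)²) = √49 = 7
|P_6P_7| = √((-7)² + (-24)²) = √625 = 25
|P_7P_1| = √((-12)² + (-5)²) = √169 = 13
Perimeter = 5 + 15 + 14 + 25 + 7 + 25 + 13 = 104.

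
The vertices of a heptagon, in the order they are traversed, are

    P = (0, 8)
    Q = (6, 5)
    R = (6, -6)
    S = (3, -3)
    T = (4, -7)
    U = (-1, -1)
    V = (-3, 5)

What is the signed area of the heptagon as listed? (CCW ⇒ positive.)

Apply the shoelace formula: 2A = Σ (x_i·y_{i+1} − x_{i+1}·y_i), indices taken mod 7.
Σ = (-48) + (-66) + (0) + (-9) + (-11) + (-8) + (-24) = -166
Signed area = Σ/2 = -83 (negative ⇒ clockwise traversal).

-83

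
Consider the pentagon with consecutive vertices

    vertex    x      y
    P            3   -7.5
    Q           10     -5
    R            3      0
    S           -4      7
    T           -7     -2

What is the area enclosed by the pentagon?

105.75

Apply the shoelace (surveyor's) formula: 2A = Σ (x_i·y_{i+1} − x_{i+1}·y_i), indices taken mod 5.
Cross-terms: 60, 15, 21, 57, 58.5  ⇒  Σ = 211.5
Area = |Σ|/2 = 105.75.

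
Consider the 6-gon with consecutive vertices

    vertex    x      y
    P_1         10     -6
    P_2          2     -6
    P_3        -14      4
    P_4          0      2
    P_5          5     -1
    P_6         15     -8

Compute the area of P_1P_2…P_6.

98.5

Cross-terms: -48, -76, -28, -10, -25, -10  ⇒  Σ = -197
Area = |Σ|/2 = 98.5.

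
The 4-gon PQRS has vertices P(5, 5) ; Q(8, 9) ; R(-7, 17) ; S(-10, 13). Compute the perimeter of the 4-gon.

44

|PQ| = √((3)² + (4)²) = √25 = 5
|QR| = √((-15)² + (8)²) = √289 = 17
|RS| = √((-3)² + (-4)²) = √25 = 5
|SP| = √((15)² + (-8)²) = √289 = 17
Perimeter = 5 + 17 + 5 + 17 = 44.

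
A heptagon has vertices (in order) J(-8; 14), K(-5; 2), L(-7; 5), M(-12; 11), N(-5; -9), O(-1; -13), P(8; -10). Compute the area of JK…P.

195.5

Σ = (54) + (-11) + (-17) + (163) + (56) + (114) + (32) = 391
Area = |Σ|/2 = 195.5.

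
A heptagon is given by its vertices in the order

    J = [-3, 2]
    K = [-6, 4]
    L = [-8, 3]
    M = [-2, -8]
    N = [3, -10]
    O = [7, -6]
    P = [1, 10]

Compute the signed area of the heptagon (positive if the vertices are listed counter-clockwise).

144

Apply Gauss's area formula: 2A = Σ (x_i·y_{i+1} − x_{i+1}·y_i), indices taken mod 7.
Cross-terms: 0, 14, 70, 44, 52, 76, 32  ⇒  Σ = 288
Signed area = Σ/2 = 144 (positive ⇒ counter-clockwise traversal).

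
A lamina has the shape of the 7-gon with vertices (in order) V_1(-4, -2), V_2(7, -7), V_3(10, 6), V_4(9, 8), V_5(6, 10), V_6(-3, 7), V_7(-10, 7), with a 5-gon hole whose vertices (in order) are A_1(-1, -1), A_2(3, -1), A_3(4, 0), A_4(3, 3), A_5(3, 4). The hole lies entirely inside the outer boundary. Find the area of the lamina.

Outer boundary:
Apply the surveyor's formula: 2A = Σ (x_i·y_{i+1} − x_{i+1}·y_i), indices taken mod 7.
Σ = (42) + (112) + (26) + (42) + (72) + (49) + (48) = 391
Area = |Σ|/2 = 195.5.
Hole:
Apply the surveyor's formula: 2A = Σ (x_i·y_{i+1} − x_{i+1}·y_i), indices taken mod 5.
Σ = (4) + (4) + (12) + (3) + (1) = 24
Area = |Σ|/2 = 12.
Net area = 195.5 − 12 = 183.5.

183.5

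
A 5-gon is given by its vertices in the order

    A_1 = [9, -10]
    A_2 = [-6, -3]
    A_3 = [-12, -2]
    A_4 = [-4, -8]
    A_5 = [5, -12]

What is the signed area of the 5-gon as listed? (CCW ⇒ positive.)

Σ = (-87) + (-24) + (88) + (88) + (58) = 123
Signed area = Σ/2 = 61.5 (positive ⇒ counter-clockwise traversal).

61.5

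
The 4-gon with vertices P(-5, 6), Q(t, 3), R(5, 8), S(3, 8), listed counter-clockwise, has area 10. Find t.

Write out the shoelace sum; only the two edges meeting at Q involve t:
2·Area = [((-5)·3 − t·6) + (t·8 − 5·3)] + 74
       = 2·t + 44 = 20
⇒ t = -12.

-12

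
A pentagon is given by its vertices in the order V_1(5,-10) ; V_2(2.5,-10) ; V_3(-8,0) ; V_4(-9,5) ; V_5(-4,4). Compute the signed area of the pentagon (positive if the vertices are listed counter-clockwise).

Apply Gauss's area formula: 2A = Σ (x_i·y_{i+1} − x_{i+1}·y_i), indices taken mod 5.
V_1→V_2: (5)(-10) − (2.5)(-10) = -25
V_2→V_3: (2.5)(0) − (-8)(-10) = -80
V_3→V_4: (-8)(5) − (-9)(0) = -40
V_4→V_5: (-9)(4) − (-4)(5) = -16
V_5→V_1: (-4)(-10) − (5)(4) = 20
Σ = -141
Signed area = Σ/2 = -70.5 (negative ⇒ clockwise traversal).

-70.5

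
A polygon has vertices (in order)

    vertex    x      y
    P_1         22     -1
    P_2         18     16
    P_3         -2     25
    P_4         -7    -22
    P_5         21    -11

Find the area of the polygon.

915.5

Apply Gauss's area formula: 2A = Σ (x_i·y_{i+1} − x_{i+1}·y_i), indices taken mod 5.
Σ = (370) + (482) + (219) + (539) + (221) = 1831
Area = |Σ|/2 = 915.5.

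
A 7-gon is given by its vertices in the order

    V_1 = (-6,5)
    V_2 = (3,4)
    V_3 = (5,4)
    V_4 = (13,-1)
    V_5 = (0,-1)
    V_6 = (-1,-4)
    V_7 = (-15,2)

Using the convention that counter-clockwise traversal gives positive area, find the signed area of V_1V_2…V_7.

Apply the shoelace formula: 2A = Σ (x_i·y_{i+1} − x_{i+1}·y_i), indices taken mod 7.
V_1→V_2: (-6)(4) − (3)(5) = -39
V_2→V_3: (3)(4) − (5)(4) = -8
V_3→V_4: (5)(-1) − (13)(4) = -57
V_4→V_5: (13)(-1) − (0)(-1) = -13
V_5→V_6: (0)(-4) − (-1)(-1) = -1
V_6→V_7: (-1)(2) − (-15)(-4) = -62
V_7→V_1: (-15)(5) − (-6)(2) = -63
Σ = -243
Signed area = Σ/2 = -121.5 (negative ⇒ clockwise traversal).

-121.5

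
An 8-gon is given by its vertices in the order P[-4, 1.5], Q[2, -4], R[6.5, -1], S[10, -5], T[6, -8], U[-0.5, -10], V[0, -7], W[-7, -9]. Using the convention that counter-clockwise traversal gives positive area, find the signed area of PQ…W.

-95.75

Σ = (13) + (24) + (-22.5) + (-50) + (-64) + (3.5) + (-49) + (-46.5) = -191.5
Signed area = Σ/2 = -95.75 (negative ⇒ clockwise traversal).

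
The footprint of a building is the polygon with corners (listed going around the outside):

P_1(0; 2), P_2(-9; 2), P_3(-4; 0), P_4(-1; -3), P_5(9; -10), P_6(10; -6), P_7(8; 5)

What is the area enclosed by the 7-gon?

117.5

Apply the shoelace formula: 2A = Σ (x_i·y_{i+1} − x_{i+1}·y_i), indices taken mod 7.
P_1→P_2: (0)(2) − (-9)(2) = 18
P_2→P_3: (-9)(0) − (-4)(2) = 8
P_3→P_4: (-4)(-3) − (-1)(0) = 12
P_4→P_5: (-1)(-10) − (9)(-3) = 37
P_5→P_6: (9)(-6) − (10)(-10) = 46
P_6→P_7: (10)(5) − (8)(-6) = 98
P_7→P_1: (8)(2) − (0)(5) = 16
Σ = 235
Area = |Σ|/2 = 117.5.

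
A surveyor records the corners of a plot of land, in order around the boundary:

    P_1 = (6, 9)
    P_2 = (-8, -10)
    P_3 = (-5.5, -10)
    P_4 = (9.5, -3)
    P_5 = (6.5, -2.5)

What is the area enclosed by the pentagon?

Σ = (12) + (25) + (111.5) + (-4.25) + (73.5) = 217.75
Area = |Σ|/2 = 108.875.

108.875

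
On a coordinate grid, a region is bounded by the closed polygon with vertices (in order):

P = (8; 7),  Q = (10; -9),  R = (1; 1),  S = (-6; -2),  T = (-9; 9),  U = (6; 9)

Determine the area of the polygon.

Apply the shoelace (surveyor's) formula: 2A = Σ (x_i·y_{i+1} − x_{i+1}·y_i), indices taken mod 6.
P→Q: (8)(-9) − (10)(7) = -142
Q→R: (10)(1) − (1)(-9) = 19
R→S: (1)(-2) − (-6)(1) = 4
S→T: (-6)(9) − (-9)(-2) = -72
T→U: (-9)(9) − (6)(9) = -135
U→P: (6)(7) − (8)(9) = -30
Σ = -356
Area = |Σ|/2 = 178.

178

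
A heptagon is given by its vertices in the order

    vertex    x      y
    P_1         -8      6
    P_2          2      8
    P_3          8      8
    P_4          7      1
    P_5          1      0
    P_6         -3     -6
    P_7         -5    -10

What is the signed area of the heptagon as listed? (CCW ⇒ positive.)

Σ = (-76) + (-48) + (-48) + (-1) + (-6) + (0) + (-110) = -289
Signed area = Σ/2 = -144.5 (negative ⇒ clockwise traversal).

-144.5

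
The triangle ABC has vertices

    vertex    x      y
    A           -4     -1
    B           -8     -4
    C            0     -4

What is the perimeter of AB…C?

18

|AB| = √((-4)² + (-3)²) = √25 = 5
|BC| = √((8)² + (0)²) = √64 = 8
|CA| = √((-4)² + (3)²) = √25 = 5
Perimeter = 5 + 8 + 5 = 18.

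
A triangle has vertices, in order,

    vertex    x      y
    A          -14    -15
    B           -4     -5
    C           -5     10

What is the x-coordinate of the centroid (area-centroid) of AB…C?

-23/3

Apply the shoelace (surveyor's) formula. First the cross-terms c_i = x_i·y_{i+1} − x_{i+1}·y_i:
  10, -65, 215  ⇒  2A = 160, A = 80.
Then Σ (x_i + x_{i+1})·c_i = -3680, so x̄ = -3680 / (6·80) = -23/3.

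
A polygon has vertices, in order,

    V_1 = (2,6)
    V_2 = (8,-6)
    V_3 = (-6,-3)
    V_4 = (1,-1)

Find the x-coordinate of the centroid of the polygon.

247/103

Apply the shoelace formula. First the cross-terms c_i = x_i·y_{i+1} − x_{i+1}·y_i:
  -60, -60, 9, 8  ⇒  2A = -103, A = -51.5.
Then Σ (x_i + x_{i+1})·c_i = -741, so x̄ = -741 / (6·(-51.5)) = 247/103.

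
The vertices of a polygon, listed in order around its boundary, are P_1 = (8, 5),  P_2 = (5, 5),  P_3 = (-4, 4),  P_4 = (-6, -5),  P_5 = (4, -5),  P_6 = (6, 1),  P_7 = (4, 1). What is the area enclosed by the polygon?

98.5

Apply the shoelace formula: 2A = Σ (x_i·y_{i+1} − x_{i+1}·y_i), indices taken mod 7.
Σ = (15) + (40) + (44) + (50) + (34) + (2) + (12) = 197
Area = |Σ|/2 = 98.5.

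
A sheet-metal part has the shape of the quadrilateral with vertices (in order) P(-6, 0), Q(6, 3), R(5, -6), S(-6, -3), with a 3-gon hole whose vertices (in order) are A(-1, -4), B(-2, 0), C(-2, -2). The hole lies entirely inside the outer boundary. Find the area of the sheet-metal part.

Outer boundary:
Apply the shoelace formula: 2A = Σ (x_i·y_{i+1} − x_{i+1}·y_i), indices taken mod 4.
Σ = (-18) + (-51) + (-51) + (-18) = -138
Area = |Σ|/2 = 69.
Hole:
Cross-terms: -8, 4, 6  ⇒  Σ = 2
Area = |Σ|/2 = 1.
Net area = 69 − 1 = 68.

68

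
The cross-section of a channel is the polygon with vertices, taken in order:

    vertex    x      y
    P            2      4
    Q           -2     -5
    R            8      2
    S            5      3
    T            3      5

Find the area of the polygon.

Apply the surveyor's formula: 2A = Σ (x_i·y_{i+1} − x_{i+1}·y_i), indices taken mod 5.
Σ = (-2) + (36) + (14) + (16) + (2) = 66
Area = |Σ|/2 = 33.

33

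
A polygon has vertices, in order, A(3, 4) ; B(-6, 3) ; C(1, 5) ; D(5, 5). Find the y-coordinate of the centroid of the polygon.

Apply the shoelace (surveyor's) formula. First the cross-terms c_i = x_i·y_{i+1} − x_{i+1}·y_i:
  33, -33, -20, 5  ⇒  2A = -15, A = -7.5.
Then Σ (y_i + y_{i+1})·c_i = -188, so ȳ = -188 / (6·(-7.5)) = 188/45.

188/45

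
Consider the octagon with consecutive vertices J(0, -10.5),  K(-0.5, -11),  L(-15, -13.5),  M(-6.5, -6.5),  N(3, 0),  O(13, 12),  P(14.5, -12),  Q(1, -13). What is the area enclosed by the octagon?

Apply Gauss's area formula: 2A = Σ (x_i·y_{i+1} − x_{i+1}·y_i), indices taken mod 8.
Σ = (-5.25) + (-158.25) + (9.75) + (19.5) + (36) + (-330) + (-176.5) + (-10.5) = -615.25
Area = |Σ|/2 = 307.625.

307.625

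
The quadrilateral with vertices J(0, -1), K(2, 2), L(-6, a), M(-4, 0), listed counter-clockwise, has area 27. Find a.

Write out the shoelace sum; only the two edges meeting at L involve a:
2·Area = [(2·a − (-6)·2) + ((-6)·0 − (-4)·a)] + 6
       = 6·a + 18 = 54
⇒ a = 6.

6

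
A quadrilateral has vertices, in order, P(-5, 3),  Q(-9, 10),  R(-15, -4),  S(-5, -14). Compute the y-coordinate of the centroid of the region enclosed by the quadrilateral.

Apply the shoelace formula. First the cross-terms c_i = x_i·y_{i+1} − x_{i+1}·y_i:
  -23, 186, 190, -85  ⇒  2A = 268, A = 134.
Then Σ (y_i + y_{i+1})·c_i = -1668, so ȳ = -1668 / (6·134) = -139/67.

-139/67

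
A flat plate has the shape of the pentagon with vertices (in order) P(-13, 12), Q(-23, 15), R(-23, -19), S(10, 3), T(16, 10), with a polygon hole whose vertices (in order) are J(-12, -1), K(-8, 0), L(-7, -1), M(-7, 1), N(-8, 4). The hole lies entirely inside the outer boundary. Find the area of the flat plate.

668

Outer boundary:
Cross-terms: 81, 782, 121, 52, 322  ⇒  Σ = 1358
Area = |Σ|/2 = 679.
Hole:
Cross-terms: -8, 8, -14, -20, 56  ⇒  Σ = 22
Area = |Σ|/2 = 11.
Net area = 679 − 11 = 668.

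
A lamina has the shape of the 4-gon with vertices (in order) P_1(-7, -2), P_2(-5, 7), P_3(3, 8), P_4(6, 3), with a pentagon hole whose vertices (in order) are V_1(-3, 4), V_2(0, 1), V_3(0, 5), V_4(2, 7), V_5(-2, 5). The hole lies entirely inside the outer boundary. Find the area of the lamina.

Outer boundary:
Apply Gauss's area formula: 2A = Σ (x_i·y_{i+1} − x_{i+1}·y_i), indices taken mod 4.
Σ = (-59) + (-61) + (-39) + (9) = -150
Area = |Σ|/2 = 75.
Hole:
Apply the shoelace formula: 2A = Σ (x_i·y_{i+1} − x_{i+1}·y_i), indices taken mod 5.
Cross-terms: -3, 0, -10, 24, 7  ⇒  Σ = 18
Area = |Σ|/2 = 9.
Net area = 75 − 9 = 66.

66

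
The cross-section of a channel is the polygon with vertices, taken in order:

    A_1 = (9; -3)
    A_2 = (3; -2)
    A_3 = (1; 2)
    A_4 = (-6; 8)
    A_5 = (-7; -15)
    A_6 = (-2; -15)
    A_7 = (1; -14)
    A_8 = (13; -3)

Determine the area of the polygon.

Apply the shoelace formula: 2A = Σ (x_i·y_{i+1} − x_{i+1}·y_i), indices taken mod 8.
A_1→A_2: (9)(-2) − (3)(-3) = -9
A_2→A_3: (3)(2) − (1)(-2) = 8
A_3→A_4: (1)(8) − (-6)(2) = 20
A_4→A_5: (-6)(-15) − (-7)(8) = 146
A_5→A_6: (-7)(-15) − (-2)(-15) = 75
A_6→A_7: (-2)(-14) − (1)(-15) = 43
A_7→A_8: (1)(-3) − (13)(-14) = 179
A_8→A_1: (13)(-3) − (9)(-3) = -12
Σ = 450
Area = |Σ|/2 = 225.

225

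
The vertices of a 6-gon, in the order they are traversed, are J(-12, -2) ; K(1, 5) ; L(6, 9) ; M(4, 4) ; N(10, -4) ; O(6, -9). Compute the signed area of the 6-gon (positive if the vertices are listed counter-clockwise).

Apply the shoelace (surveyor's) formula: 2A = Σ (x_i·y_{i+1} − x_{i+1}·y_i), indices taken mod 6.
Cross-terms: -58, -21, -12, -56, -66, -120  ⇒  Σ = -333
Signed area = Σ/2 = -166.5 (negative ⇒ clockwise traversal).

-166.5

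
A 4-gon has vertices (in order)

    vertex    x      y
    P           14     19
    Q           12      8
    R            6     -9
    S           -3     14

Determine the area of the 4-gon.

Σ = (-116) + (-156) + (57) + (-253) = -468
Area = |Σ|/2 = 234.

234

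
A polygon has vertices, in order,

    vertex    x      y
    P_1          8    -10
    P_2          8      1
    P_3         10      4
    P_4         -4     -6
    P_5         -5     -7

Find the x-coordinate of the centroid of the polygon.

938/255

Apply the shoelace (surveyor's) formula. First the cross-terms c_i = x_i·y_{i+1} − x_{i+1}·y_i:
  88, 22, -44, -2, 106  ⇒  2A = 170, A = 85.
Then Σ (x_i + x_{i+1})·c_i = 1876, so x̄ = 1876 / (6·85) = 938/255.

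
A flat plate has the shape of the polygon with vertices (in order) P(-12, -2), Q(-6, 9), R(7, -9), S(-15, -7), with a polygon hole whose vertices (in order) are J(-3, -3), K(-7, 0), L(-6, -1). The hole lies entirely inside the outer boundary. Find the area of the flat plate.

Outer boundary:
Apply the surveyor's formula: 2A = Σ (x_i·y_{i+1} − x_{i+1}·y_i), indices taken mod 4.
Σ = (-120) + (-9) + (-184) + (-54) = -367
Area = |Σ|/2 = 183.5.
Hole:
Apply the surveyor's formula: 2A = Σ (x_i·y_{i+1} − x_{i+1}·y_i), indices taken mod 3.
Cross-terms: -21, 7, 15  ⇒  Σ = 1
Area = |Σ|/2 = 0.5.
Net area = 183.5 − 0.5 = 183.

183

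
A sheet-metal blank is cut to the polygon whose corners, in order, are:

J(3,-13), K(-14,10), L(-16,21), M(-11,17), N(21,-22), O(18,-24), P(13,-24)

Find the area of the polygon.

383.5

Apply Gauss's area formula: 2A = Σ (x_i·y_{i+1} − x_{i+1}·y_i), indices taken mod 7.
J→K: (3)(10) − (-14)(-13) = -152
K→L: (-14)(21) − (-16)(10) = -134
L→M: (-16)(17) − (-11)(21) = -41
M→N: (-11)(-22) − (21)(17) = -115
N→O: (21)(-24) − (18)(-22) = -108
O→P: (18)(-24) − (13)(-24) = -120
P→J: (13)(-13) − (3)(-24) = -97
Σ = -767
Area = |Σ|/2 = 383.5.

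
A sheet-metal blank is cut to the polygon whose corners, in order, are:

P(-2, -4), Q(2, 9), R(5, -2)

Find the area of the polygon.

P→Q: (-2)(9) − (2)(-4) = -10
Q→R: (2)(-2) − (5)(9) = -49
R→P: (5)(-4) − (-2)(-2) = -24
Σ = -83
Area = |Σ|/2 = 41.5.

41.5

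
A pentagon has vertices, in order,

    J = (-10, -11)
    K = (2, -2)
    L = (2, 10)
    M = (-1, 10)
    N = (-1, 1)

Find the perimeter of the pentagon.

54

|JK| = √((12)² + (9)²) = √225 = 15
|KL| = √((0)² + (12)²) = √144 = 12
|LM| = √((-3)² + (0)²) = √9 = 3
|MN| = √((0)² + (-9)²) = √81 = 9
|NJ| = √((-9)² + (-12)²) = √225 = 15
Perimeter = 15 + 12 + 3 + 9 + 15 = 54.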